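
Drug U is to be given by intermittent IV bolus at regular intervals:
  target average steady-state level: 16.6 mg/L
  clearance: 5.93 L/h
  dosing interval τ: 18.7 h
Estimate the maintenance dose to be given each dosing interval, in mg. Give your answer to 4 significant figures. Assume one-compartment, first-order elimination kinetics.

At steady state, Dose/τ = Css × CL.
Dose = Css × CL × τ = 16.6 × 5.930 × 18.7 = 1841 mg

1841 mg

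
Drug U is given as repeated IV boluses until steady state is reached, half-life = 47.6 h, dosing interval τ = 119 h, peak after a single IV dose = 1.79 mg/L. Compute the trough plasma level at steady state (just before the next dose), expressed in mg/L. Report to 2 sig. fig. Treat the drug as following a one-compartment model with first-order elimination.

0.38 mg/L

k = ln2 / t½ = 0.693147 / 47.6 = 0.01456 h⁻¹
e^(−kτ) = e^(−0.01456 × 119) = 0.1768
Accumulation ratio R = 1 / (1 − e^(−kτ)) = 1 / (1 − 0.1768) = 1.215
Steady-state trough = C₀ × R × e^(−kτ) = 1.79 × 1.215 × 0.1768 = 0.3845 mg/L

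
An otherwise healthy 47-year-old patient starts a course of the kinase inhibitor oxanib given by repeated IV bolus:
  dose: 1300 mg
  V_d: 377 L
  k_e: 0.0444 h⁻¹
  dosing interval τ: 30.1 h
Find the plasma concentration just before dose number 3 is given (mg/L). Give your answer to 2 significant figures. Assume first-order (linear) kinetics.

1.1 mg/L

C₀ per dose = Dose / Vd = 1300 / 377 = 3.448 mg/L
Fraction remaining after one interval: r = e^(−kτ) = e^(−0.04440 × 30.1) = 0.2628
Before dose 3, 2 doses have been given (aged 1τ, 2τ).
C_trough = C₀ × (r + r²) = 3.448 × (0.2628 + 0.06906) = 1.144 mg/L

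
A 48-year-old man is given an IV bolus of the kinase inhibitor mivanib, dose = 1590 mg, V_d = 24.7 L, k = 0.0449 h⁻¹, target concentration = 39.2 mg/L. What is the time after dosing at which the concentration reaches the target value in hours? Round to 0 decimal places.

C₀ = Dose / Vd = 1590 / 24.7 = 64.37 mg/L
t = ln(C₀ / C) / k = ln(64.37 / 39.2) / 0.04490
  = ln(1.642) / 0.04490 = 0.4959 / 0.04490 = 11.04 h

11 h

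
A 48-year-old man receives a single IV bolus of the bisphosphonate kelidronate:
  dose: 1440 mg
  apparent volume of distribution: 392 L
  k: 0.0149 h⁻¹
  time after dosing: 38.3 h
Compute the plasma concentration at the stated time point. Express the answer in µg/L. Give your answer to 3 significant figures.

2080 µg/L

C₀ = Dose / Vd = 1440 / 392 = 3.673 mg/L
C = C₀ · e^(−k·t) = 3.673 × e^(−0.01490 × 38.3)
  = 3.673 × 0.5651 = 2.076 mg/L
Convert: 2.076 mg/L × 1000 = 2076 µg/L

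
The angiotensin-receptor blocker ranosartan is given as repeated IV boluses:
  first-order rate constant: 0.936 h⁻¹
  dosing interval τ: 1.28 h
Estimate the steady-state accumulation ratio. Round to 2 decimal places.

e^(−kτ) = e^(−0.9360 × 1.28) = 0.3018
Accumulation ratio R = 1 / (1 − e^(−kτ)) = 1 / (1 − 0.3018) = 1.432

1.43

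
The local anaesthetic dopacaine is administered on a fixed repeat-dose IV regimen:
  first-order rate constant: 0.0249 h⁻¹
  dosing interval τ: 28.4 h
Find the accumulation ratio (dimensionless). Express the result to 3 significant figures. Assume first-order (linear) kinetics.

1.97

e^(−kτ) = e^(−0.02490 × 28.4) = 0.4930
Accumulation ratio R = 1 / (1 − e^(−kτ)) = 1 / (1 − 0.4930) = 1.972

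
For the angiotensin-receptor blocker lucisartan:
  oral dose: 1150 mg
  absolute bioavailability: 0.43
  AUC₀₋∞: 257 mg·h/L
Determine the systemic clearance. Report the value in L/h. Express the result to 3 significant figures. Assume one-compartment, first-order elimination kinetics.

1.92 L/h

CL = F·Dose / AUC = 0.43 × 1150 / 257 = 1.924 L/h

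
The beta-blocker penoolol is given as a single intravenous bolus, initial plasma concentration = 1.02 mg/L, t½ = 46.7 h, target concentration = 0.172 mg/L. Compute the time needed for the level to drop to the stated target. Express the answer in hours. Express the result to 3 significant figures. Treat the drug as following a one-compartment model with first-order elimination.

120 h

k = ln2 / t½ = 0.693147 / 46.7 = 0.01484 h⁻¹
t = ln(C₀ / C) / k = ln(1.020 / 0.172) / 0.01484
  = ln(5.930) / 0.01484 = 1.780 / 0.01484 = 119.9 h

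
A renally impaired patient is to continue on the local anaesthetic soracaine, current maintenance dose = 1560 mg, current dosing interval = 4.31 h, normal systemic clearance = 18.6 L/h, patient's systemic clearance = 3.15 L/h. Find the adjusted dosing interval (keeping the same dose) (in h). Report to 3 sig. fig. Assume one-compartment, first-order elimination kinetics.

To keep the same average steady-state level, dosing rate must scale with clearance.
CL ratio = 3.15 / 18.6 = 0.1694
New interval (same dose) = 4.31 / 0.1694 = 25.44 h

25.4 h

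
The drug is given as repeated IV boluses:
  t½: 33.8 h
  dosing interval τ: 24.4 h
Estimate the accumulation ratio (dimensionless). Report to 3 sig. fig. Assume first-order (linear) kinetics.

k = ln2 / t½ = 0.693147 / 33.8 = 0.02051 h⁻¹
e^(−kτ) = e^(−0.02051 × 24.4) = 0.6063
Accumulation ratio R = 1 / (1 − e^(−kτ)) = 1 / (1 − 0.6063) = 2.540

2.54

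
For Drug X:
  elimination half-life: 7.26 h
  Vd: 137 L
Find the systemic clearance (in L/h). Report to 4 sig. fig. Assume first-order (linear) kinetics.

k = ln2 / t½ = 0.693147 / 7.26 = 0.09547 h⁻¹
CL = k × Vd = 0.09547 × 137 = 13.08 L/h

13.08 L/h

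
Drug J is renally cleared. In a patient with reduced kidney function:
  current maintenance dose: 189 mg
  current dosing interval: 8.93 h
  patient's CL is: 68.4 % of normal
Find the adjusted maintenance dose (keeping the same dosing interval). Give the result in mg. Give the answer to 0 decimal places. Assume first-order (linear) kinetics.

To keep the same average steady-state level, dosing rate must scale with clearance.
CL ratio = 68.4 / 100 = 0.6840
New dose (same interval) = 189 × 0.6840 = 129.3 mg

129 mg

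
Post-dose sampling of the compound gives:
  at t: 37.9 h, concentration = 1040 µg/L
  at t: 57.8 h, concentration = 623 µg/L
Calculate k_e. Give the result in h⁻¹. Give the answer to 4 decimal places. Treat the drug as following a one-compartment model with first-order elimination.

0.0258 h⁻¹

k = ln(C₁/C₂) / (t₂ − t₁) = ln(1040/623) / (57.8 − 37.9)
  = 0.5124 / 19.90 = 0.02575 h⁻¹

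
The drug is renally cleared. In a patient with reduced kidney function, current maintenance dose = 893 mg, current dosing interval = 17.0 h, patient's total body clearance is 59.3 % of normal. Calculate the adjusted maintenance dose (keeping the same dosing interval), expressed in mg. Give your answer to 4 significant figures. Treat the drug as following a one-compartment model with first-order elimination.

To keep the same average steady-state level, dosing rate must scale with clearance.
CL ratio = 59.3 / 100 = 0.5930
New dose (same interval) = 893 × 0.5930 = 529.5 mg

529.5 mg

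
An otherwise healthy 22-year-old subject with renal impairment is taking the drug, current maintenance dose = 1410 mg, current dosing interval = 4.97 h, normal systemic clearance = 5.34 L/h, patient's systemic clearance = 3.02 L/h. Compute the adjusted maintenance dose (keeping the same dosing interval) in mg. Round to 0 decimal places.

797 mg

To keep the same average steady-state level, dosing rate must scale with clearance.
CL ratio = 3.02 / 5.34 = 0.5655
New dose (same interval) = 1410 × 0.5655 = 797.4 mg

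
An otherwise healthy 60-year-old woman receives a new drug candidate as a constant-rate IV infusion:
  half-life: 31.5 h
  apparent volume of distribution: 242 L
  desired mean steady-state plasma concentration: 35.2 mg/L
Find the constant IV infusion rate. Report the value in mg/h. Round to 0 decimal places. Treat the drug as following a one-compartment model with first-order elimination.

k = ln2 / t½ = 0.693147 / 31.5 = 0.02200 h⁻¹
CL = k × Vd = 0.02200 × 242 = 5.324 L/h
At steady state, infusion rate R₀ = Css × CL = 35.2 × 5.324 = 187.4 mg/h

187 mg/h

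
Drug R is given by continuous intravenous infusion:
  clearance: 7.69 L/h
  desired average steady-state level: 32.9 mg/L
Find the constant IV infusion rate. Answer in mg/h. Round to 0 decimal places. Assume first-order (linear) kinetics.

At steady state, infusion rate R₀ = Css × CL = 32.9 × 7.690 = 253.0 mg/h

253 mg/h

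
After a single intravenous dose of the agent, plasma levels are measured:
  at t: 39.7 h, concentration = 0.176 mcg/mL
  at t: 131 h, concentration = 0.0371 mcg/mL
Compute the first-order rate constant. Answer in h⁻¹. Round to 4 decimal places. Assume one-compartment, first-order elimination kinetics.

0.0171 h⁻¹

k = ln(C₁/C₂) / (t₂ − t₁) = ln(0.176/0.0371) / (131 − 39.7)
  = 1.557 / 91.30 = 0.01705 h⁻¹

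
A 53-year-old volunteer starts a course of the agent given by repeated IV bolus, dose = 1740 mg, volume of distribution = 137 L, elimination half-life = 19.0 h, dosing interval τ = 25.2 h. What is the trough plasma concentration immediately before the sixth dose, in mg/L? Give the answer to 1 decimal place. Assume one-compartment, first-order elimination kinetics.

C₀ per dose = Dose / Vd = 1740 / 137 = 12.70 mg/L
k = ln2 / t½ = 0.693147 / 19.0 = 0.03648 h⁻¹
Fraction remaining after one interval: r = e^(−kτ) = e^(−0.03648 × 25.2) = 0.3988
Before dose 6, 5 doses have been given (aged 1τ, 2τ, 3τ, 4τ, 5τ).
C_trough = C₀ × (r + r² + … + r^5) = C₀ × r(1−r^5)/(1−r)
        = 12.70 × 0.3988 × (1 − 0.01009) / (1 − 0.3988) = 8.339 mg/L

8.3 mg/L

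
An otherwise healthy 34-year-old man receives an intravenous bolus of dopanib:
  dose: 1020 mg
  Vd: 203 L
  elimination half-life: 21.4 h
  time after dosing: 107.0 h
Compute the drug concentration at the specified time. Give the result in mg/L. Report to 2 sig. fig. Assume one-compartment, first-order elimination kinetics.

C₀ = Dose / Vd = 1020 / 203 = 5.025 mg/L
k = ln2 / t½ = 0.693147 / 21.4 = 0.03239 h⁻¹
t / t½ = 107.0 / 21.4 = 5 half-lives
C = C₀ × (1/2)^5 = 5.025 × 0.03125 = 0.1570 mg/L

0.16 mg/L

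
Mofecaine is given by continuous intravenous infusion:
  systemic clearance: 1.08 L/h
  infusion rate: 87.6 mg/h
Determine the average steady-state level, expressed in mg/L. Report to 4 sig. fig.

At steady state Css = R₀ / CL = 87.6 / 1.080 = 81.11 mg/L

81.11 mg/L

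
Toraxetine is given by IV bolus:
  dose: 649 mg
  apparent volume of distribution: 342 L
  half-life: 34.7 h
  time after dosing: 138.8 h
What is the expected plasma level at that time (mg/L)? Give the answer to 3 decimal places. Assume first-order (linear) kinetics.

0.119 mg/L

C₀ = Dose / Vd = 649.0 / 342 = 1.898 mg/L
k = ln2 / t½ = 0.693147 / 34.7 = 0.01998 h⁻¹
t / t½ = 138.8 / 34.7 = 4 half-lives
C = C₀ × (1/2)^4 = 1.898 × 0.06250 = 0.1186 mg/L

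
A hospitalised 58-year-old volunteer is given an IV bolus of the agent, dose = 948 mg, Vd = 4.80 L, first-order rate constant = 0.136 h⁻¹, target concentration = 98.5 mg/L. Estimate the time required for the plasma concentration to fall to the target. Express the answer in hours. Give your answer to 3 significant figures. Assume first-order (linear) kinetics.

C₀ = Dose / Vd = 948.0 / 4.80 = 197.5 mg/L
t = ln(C₀ / C) / k = ln(197.5 / 98.5) / 0.1360
  = ln(2.005) / 0.1360 = 0.6956 / 0.1360 = 5.115 h

5.12 h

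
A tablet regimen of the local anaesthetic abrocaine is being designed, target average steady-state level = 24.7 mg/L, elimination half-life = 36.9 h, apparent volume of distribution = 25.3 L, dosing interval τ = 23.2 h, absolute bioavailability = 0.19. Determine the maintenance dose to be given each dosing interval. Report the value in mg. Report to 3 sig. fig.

1430 mg

k = ln2 / t½ = 0.693147 / 36.9 = 0.01878 h⁻¹
CL = k × Vd = 0.01878 × 25.3 = 0.4751 L/h
At steady state, F × (Dose/τ) = Css × CL.
Dose = Css × CL × τ / F = 24.7 × 0.4751 × 23.2 / 0.19 = 1433 mg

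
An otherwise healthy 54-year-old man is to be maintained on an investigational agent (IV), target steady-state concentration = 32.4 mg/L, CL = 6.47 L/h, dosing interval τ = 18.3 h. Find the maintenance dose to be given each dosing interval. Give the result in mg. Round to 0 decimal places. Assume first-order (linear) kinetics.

3836 mg

At steady state, Dose/τ = Css × CL.
Dose = Css × CL × τ = 32.4 × 6.470 × 18.3 = 3836 mg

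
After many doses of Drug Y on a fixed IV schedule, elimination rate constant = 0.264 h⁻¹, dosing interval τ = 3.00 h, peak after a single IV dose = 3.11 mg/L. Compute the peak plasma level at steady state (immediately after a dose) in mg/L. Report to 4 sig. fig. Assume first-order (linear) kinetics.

e^(−kτ) = e^(−0.2640 × 3.00) = 0.4529
Accumulation ratio R = 1 / (1 − e^(−kτ)) = 1 / (1 − 0.4529) = 1.828
Steady-state peak = C₀ × R = 3.11 × 1.828 = 5.685 mg/L

5.685 mg/L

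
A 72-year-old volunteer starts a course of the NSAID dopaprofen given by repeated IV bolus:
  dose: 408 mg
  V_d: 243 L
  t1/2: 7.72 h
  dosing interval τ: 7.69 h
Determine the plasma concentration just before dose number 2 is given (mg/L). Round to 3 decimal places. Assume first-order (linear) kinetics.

0.842 mg/L

C₀ per dose = Dose / Vd = 408 / 243 = 1.679 mg/L
k = ln2 / t½ = 0.693147 / 7.72 = 0.08979 h⁻¹
Fraction remaining after one interval: r = e^(−kτ) = e^(−0.08979 × 7.69) = 0.5013
Before dose 2, 1 dose has been given (aged 1τ).
C_trough = C₀ × r = 1.679 × 0.5013 = 0.8417 mg/L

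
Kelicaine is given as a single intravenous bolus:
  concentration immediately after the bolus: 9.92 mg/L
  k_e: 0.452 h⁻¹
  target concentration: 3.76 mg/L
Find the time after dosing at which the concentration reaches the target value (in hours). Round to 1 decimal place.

2.1 h

t = ln(C₀ / C) / k = ln(9.920 / 3.76) / 0.4520
  = ln(2.638) / 0.4520 = 0.9700 / 0.4520 = 2.146 h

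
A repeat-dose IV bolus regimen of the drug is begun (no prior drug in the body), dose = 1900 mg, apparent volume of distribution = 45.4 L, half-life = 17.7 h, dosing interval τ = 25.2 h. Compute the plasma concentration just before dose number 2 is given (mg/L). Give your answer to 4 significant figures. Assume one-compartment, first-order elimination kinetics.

C₀ per dose = Dose / Vd = 1900 / 45.4 = 41.85 mg/L
k = ln2 / t½ = 0.693147 / 17.7 = 0.03916 h⁻¹
Fraction remaining after one interval: r = e^(−kτ) = e^(−0.03916 × 25.2) = 0.3728
Before dose 2, 1 dose has been given (aged 1τ).
C_trough = C₀ × r = 41.85 × 0.3728 = 15.60 mg/L

15.60 mg/L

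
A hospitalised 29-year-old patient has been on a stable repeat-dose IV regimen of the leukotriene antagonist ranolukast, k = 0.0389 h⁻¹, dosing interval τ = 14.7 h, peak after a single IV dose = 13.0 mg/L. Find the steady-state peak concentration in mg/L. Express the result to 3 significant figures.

e^(−kτ) = e^(−0.03890 × 14.7) = 0.5645
Accumulation ratio R = 1 / (1 − e^(−kτ)) = 1 / (1 − 0.5645) = 2.296
Steady-state peak = C₀ × R = 13.0 × 2.296 = 29.85 mg/L

29.9 mg/L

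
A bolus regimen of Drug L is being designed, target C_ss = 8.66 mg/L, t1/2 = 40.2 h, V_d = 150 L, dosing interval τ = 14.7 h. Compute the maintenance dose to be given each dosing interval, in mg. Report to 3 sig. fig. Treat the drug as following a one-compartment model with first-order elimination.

329 mg

k = ln2 / t½ = 0.693147 / 40.2 = 0.01724 h⁻¹
CL = k × Vd = 0.01724 × 150 = 2.586 L/h
At steady state, Dose/τ = Css × CL.
Dose = Css × CL × τ = 8.66 × 2.586 × 14.7 = 329.2 mg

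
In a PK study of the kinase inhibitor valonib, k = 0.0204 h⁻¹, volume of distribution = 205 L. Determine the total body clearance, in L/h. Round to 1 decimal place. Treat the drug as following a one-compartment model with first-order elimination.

4.2 L/h

CL = k × Vd = 0.0204 × 205 = 4.182 L/h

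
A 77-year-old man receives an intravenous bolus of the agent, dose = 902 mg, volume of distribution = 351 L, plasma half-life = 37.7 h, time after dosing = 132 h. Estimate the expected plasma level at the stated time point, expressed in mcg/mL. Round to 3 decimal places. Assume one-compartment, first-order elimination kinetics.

C₀ = Dose / Vd = 902.0 / 351 = 2.570 mg/L
k = ln2 / t½ = 0.693147 / 37.7 = 0.01839 h⁻¹
C = C₀ · e^(−k·t) = 2.570 × e^(−0.01839 × 132)
  = 2.570 × 0.08826 = 0.2268 mg/L
(0.2268 mg/L = 0.2268 mcg/mL)

0.227 mcg/mL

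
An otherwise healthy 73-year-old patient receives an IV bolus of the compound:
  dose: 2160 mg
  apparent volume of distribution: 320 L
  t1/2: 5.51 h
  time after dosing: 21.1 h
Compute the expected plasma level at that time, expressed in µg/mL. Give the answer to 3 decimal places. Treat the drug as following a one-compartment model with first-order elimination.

0.475 µg/mL

C₀ = Dose / Vd = 2160 / 320 = 6.750 mg/L
k = ln2 / t½ = 0.693147 / 5.51 = 0.1258 h⁻¹
C = C₀ · e^(−k·t) = 6.750 × e^(−0.1258 × 21.1)
  = 6.750 × 0.07034 = 0.4748 mg/L
(0.4748 mg/L = 0.4748 µg/mL)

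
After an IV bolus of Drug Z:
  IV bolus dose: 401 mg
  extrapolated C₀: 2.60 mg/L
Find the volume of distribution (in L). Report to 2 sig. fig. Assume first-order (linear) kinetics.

150 L

Vd = Dose / C₀ = 401.0 / 2.60 = 154.2 L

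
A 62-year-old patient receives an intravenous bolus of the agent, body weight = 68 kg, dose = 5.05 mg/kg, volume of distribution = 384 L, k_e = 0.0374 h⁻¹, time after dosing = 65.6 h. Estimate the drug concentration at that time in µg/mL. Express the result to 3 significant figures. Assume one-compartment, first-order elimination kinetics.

0.0769 µg/mL

Total dose = 5.05 × 68 = 343.4 mg
C₀ = Dose / Vd = 343.4 / 384 = 0.8943 mg/L
C = C₀ · e^(−k·t) = 0.8943 × e^(−0.03740 × 65.6)
  = 0.8943 × 0.08600 = 0.07691 mg/L
(0.07691 mg/L = 0.07691 µg/mL)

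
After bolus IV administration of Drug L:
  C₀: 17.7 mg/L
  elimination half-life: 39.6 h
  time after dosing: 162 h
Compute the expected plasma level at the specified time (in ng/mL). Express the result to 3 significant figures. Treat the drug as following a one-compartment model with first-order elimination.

1040 ng/mL

k = ln2 / t½ = 0.693147 / 39.6 = 0.01750 h⁻¹
C = C₀ · e^(−k·t) = 17.70 × e^(−0.01750 × 162)
  = 17.70 × 0.05872 = 1.039 mg/L
Convert: 1.039 mg/L × 1000 = 1039 ng/mL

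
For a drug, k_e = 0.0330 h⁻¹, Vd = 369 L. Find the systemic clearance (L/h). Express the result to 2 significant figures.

12 L/h

CL = k × Vd = 0.0330 × 369 = 12.18 L/h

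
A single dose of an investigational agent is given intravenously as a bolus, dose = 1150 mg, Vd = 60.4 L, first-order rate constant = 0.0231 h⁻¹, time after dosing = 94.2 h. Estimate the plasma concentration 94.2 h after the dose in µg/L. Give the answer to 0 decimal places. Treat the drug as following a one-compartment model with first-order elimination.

2161 µg/L

C₀ = Dose / Vd = 1150 / 60.4 = 19.04 mg/L
C = C₀ · e^(−k·t) = 19.04 × e^(−0.02310 × 94.2)
  = 19.04 × 0.1135 = 2.161 mg/L
Convert: 2.161 mg/L × 1000 = 2161 µg/L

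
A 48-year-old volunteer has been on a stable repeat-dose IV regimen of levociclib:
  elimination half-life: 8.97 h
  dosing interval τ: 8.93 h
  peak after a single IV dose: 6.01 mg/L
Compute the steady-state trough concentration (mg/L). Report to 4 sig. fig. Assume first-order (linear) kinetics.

k = ln2 / t½ = 0.693147 / 8.97 = 0.07727 h⁻¹
e^(−kτ) = e^(−0.07727 × 8.93) = 0.5016
Accumulation ratio R = 1 / (1 − e^(−kτ)) = 1 / (1 − 0.5016) = 2.006
Steady-state trough = C₀ × R × e^(−kτ) = 6.01 × 2.006 × 0.5016 = 6.047 mg/L

6.047 mg/L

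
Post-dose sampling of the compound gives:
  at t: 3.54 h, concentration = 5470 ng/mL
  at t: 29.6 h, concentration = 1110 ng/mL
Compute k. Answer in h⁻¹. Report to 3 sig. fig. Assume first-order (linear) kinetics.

0.0612 h⁻¹

k = ln(C₁/C₂) / (t₂ − t₁) = ln(5470/1110) / (29.6 − 3.54)
  = 1.595 / 26.06 = 0.06120 h⁻¹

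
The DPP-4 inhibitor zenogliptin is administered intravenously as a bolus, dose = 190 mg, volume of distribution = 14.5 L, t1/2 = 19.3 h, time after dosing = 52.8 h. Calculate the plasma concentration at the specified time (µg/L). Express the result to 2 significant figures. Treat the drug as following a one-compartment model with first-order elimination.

C₀ = Dose / Vd = 190.0 / 14.5 = 13.10 mg/L
k = ln2 / t½ = 0.693147 / 19.3 = 0.03591 h⁻¹
C = C₀ · e^(−k·t) = 13.10 × e^(−0.03591 × 52.8)
  = 13.10 × 0.1502 = 1.968 mg/L
Convert: 1.968 mg/L × 1000 = 1968 µg/L

2000 µg/L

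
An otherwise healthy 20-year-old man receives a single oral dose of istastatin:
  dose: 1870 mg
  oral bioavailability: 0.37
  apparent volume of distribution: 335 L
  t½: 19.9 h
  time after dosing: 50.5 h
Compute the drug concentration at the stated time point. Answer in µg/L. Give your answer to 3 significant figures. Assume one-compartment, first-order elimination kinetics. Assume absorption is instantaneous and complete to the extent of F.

Amount reaching circulation = F × Dose = 0.37 × 1870 = 691.9 mg
C₀ = F·Dose / Vd = 691.9 / 335 = 2.065 mg/L
k = ln2 / t½ = 0.693147 / 19.9 = 0.03483 h⁻¹
C = C₀ · e^(−k·t) = 2.065 × e^(−0.03483 × 50.5)
  = 2.065 × 0.1722 = 0.3556 mg/L
Convert: 0.3556 mg/L × 1000 = 355.6 µg/L

356 µg/L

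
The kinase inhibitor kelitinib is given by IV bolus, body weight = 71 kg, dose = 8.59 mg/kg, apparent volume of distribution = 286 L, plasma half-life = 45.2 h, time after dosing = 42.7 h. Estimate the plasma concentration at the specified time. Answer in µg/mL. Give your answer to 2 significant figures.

1.1 µg/mL

Total dose = 8.59 × 71 = 609.9 mg
C₀ = Dose / Vd = 609.9 / 286 = 2.133 mg/L
k = ln2 / t½ = 0.693147 / 45.2 = 0.01534 h⁻¹
C = C₀ · e^(−k·t) = 2.133 × e^(−0.01534 × 42.7)
  = 2.133 × 0.5194 = 1.108 mg/L
(1.108 mg/L = 1.108 µg/mL)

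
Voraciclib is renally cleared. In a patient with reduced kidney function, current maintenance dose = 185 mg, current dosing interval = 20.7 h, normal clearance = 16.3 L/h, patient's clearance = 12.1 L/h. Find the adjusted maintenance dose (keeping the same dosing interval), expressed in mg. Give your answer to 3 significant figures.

To keep the same average steady-state level, dosing rate must scale with clearance.
CL ratio = 12.1 / 16.3 = 0.7423
New dose (same interval) = 185 × 0.7423 = 137.3 mg

137 mg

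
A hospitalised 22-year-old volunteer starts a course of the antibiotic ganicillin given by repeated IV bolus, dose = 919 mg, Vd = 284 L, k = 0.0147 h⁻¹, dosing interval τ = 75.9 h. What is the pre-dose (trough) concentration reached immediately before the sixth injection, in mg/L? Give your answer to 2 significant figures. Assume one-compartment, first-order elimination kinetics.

1.6 mg/L

C₀ per dose = Dose / Vd = 919 / 284 = 3.236 mg/L
Fraction remaining after one interval: r = e^(−kτ) = e^(−0.01470 × 75.9) = 0.3277
Before dose 6, 5 doses have been given (aged 1τ, 2τ, 3τ, 4τ, 5τ).
C_trough = C₀ × (r + r² + … + r^5) = C₀ × r(1−r^5)/(1−r)
        = 3.236 × 0.3277 × (1 − 0.003779) / (1 − 0.3277) = 1.571 mg/L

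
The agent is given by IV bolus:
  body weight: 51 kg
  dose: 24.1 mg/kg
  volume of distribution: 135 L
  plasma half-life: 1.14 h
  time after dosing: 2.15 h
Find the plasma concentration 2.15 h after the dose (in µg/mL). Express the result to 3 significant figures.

Total dose = 24.1 × 51 = 1229 mg
C₀ = Dose / Vd = 1229 / 135 = 9.104 mg/L
k = ln2 / t½ = 0.693147 / 1.14 = 0.6080 h⁻¹
C = C₀ · e^(−k·t) = 9.104 × e^(−0.6080 × 2.15)
  = 9.104 × 0.2706 = 2.464 mg/L
(2.464 mg/L = 2.464 µg/mL)

2.46 µg/mL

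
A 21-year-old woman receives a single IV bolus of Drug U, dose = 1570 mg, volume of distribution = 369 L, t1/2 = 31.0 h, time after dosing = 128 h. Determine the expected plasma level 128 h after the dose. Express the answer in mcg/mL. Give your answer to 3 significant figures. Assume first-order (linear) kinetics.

C₀ = Dose / Vd = 1570 / 369 = 4.255 mg/L
k = ln2 / t½ = 0.693147 / 31.0 = 0.02236 h⁻¹
C = C₀ · e^(−k·t) = 4.255 × e^(−0.02236 × 128)
  = 4.255 × 0.05715 = 0.2432 mg/L
(0.2432 mg/L = 0.2432 mcg/mL)

0.243 mcg/mL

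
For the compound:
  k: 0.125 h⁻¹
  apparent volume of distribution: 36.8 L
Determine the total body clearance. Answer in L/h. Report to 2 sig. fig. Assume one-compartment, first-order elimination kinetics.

CL = k × Vd = 0.125 × 36.8 = 4.600 L/h

4.6 L/h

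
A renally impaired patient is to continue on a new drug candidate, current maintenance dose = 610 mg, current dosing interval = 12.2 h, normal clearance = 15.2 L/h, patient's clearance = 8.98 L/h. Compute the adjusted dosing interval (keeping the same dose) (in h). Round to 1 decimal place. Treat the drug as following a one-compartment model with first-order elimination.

To keep the same average steady-state level, dosing rate must scale with clearance.
CL ratio = 8.98 / 15.2 = 0.5908
New interval (same dose) = 12.2 / 0.5908 = 20.65 h

20.7 h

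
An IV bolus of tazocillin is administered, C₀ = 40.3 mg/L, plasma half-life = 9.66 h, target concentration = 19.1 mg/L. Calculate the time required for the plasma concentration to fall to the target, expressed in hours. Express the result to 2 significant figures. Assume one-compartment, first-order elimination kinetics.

10 h

k = ln2 / t½ = 0.693147 / 9.66 = 0.07175 h⁻¹
t = ln(C₀ / C) / k = ln(40.30 / 19.1) / 0.07175
  = ln(2.110) / 0.07175 = 0.7467 / 0.07175 = 10.41 h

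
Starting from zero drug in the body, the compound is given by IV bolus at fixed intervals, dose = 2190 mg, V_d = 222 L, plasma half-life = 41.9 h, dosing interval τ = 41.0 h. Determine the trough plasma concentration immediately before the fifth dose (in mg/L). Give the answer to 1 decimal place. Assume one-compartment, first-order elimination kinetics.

C₀ per dose = Dose / Vd = 2190 / 222 = 9.865 mg/L
k = ln2 / t½ = 0.693147 / 41.9 = 0.01654 h⁻¹
Fraction remaining after one interval: r = e^(−kτ) = e^(−0.01654 × 41.0) = 0.5076
Before dose 5, 4 doses have been given (aged 1τ, 2τ, 3τ, 4τ).
C_trough = C₀ × (r + r² + … + r^4) = C₀ × r(1−r^4)/(1−r)
        = 9.865 × 0.5076 × (1 − 0.06639) / (1 − 0.5076) = 9.494 mg/L

9.5 mg/L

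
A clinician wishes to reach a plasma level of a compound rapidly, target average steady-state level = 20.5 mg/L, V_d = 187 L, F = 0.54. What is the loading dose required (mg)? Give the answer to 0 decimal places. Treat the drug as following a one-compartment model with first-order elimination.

LD = Css × Vd / F = 20.5 × 187 / 0.54 = 7099 mg

7099 mg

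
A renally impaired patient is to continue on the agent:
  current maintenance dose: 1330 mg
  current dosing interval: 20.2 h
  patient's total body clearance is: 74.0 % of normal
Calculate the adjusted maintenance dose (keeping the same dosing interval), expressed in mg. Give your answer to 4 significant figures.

To keep the same average steady-state level, dosing rate must scale with clearance.
CL ratio = 74.0 / 100 = 0.7400
New dose (same interval) = 1330 × 0.7400 = 984.2 mg

984.2 mg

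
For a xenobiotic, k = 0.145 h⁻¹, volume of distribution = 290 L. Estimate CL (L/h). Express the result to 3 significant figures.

CL = k × Vd = 0.145 × 290 = 42.05 L/h

42.1 L/h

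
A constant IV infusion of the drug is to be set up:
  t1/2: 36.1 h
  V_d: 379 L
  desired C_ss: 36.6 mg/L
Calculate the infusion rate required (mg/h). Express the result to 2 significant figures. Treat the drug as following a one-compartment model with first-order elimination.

270 mg/h

k = ln2 / t½ = 0.693147 / 36.1 = 0.01920 h⁻¹
CL = k × Vd = 0.01920 × 379 = 7.277 L/h
At steady state, infusion rate R₀ = Css × CL = 36.6 × 7.277 = 266.3 mg/h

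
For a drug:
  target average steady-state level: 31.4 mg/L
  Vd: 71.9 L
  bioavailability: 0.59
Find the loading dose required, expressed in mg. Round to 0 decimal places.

3827 mg

LD = Css × Vd / F = 31.4 × 71.9 / 0.59 = 3827 mg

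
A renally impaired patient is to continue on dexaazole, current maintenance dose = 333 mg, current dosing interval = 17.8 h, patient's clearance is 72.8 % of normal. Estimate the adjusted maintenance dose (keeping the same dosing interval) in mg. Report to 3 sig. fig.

To keep the same average steady-state level, dosing rate must scale with clearance.
CL ratio = 72.8 / 100 = 0.7280
New dose (same interval) = 333 × 0.7280 = 242.4 mg

242 mg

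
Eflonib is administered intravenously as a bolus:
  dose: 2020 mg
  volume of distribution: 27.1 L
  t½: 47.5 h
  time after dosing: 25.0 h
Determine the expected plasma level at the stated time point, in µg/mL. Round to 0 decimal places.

C₀ = Dose / Vd = 2020 / 27.1 = 74.54 mg/L
k = ln2 / t½ = 0.693147 / 47.5 = 0.01459 h⁻¹
C = C₀ · e^(−k·t) = 74.54 × e^(−0.01459 × 25.0)
  = 74.54 × 0.6944 = 51.76 mg/L
(51.76 mg/L = 51.76 µg/mL)

52 µg/mL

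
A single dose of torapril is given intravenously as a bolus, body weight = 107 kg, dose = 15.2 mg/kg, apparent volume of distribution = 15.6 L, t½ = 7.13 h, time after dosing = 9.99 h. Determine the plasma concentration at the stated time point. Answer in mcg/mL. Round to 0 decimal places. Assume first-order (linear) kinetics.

39 mcg/mL

Total dose = 15.2 × 107 = 1626 mg
C₀ = Dose / Vd = 1626 / 15.6 = 104.2 mg/L
k = ln2 / t½ = 0.693147 / 7.13 = 0.09722 h⁻¹
C = C₀ · e^(−k·t) = 104.2 × e^(−0.09722 × 9.99)
  = 104.2 × 0.3786 = 39.45 mg/L
(39.45 mg/L = 39.45 mcg/mL)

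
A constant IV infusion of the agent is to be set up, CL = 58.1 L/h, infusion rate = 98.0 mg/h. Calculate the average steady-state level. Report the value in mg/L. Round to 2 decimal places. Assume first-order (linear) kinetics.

1.69 mg/L

At steady state Css = R₀ / CL = 98.0 / 58.10 = 1.687 mg/L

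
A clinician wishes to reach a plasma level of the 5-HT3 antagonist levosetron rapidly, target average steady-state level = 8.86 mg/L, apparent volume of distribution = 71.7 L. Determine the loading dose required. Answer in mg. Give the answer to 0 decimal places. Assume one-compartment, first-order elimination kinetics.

LD = Css × Vd = 8.86 × 71.7 = 635.3 mg

635 mg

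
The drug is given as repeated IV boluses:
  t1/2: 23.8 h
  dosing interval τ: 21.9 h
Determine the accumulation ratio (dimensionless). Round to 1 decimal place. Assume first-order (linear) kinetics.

2.1

k = ln2 / t½ = 0.693147 / 23.8 = 0.02912 h⁻¹
e^(−kτ) = e^(−0.02912 × 21.9) = 0.5285
Accumulation ratio R = 1 / (1 − e^(−kτ)) = 1 / (1 − 0.5285) = 2.121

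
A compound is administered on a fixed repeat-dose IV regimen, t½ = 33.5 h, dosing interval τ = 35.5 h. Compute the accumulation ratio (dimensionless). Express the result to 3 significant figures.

1.92

k = ln2 / t½ = 0.693147 / 33.5 = 0.02069 h⁻¹
e^(−kτ) = e^(−0.02069 × 35.5) = 0.4797
Accumulation ratio R = 1 / (1 − e^(−kτ)) = 1 / (1 − 0.4797) = 1.922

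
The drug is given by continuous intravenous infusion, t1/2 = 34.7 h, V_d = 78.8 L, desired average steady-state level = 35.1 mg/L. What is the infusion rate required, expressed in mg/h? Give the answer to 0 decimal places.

55 mg/h

k = ln2 / t½ = 0.693147 / 34.7 = 0.01998 h⁻¹
CL = k × Vd = 0.01998 × 78.8 = 1.574 L/h
At steady state, infusion rate R₀ = Css × CL = 35.1 × 1.574 = 55.25 mg/h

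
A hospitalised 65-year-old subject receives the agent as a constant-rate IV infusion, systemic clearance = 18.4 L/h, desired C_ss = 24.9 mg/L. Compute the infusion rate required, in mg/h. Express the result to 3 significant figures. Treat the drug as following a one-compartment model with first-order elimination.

At steady state, infusion rate R₀ = Css × CL = 24.9 × 18.40 = 458.2 mg/h

458 mg/h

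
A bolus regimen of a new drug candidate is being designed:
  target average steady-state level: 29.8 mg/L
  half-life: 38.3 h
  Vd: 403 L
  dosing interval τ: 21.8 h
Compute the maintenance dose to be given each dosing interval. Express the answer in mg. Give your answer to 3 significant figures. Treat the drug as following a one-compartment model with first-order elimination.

4740 mg

k = ln2 / t½ = 0.693147 / 38.3 = 0.01810 h⁻¹
CL = k × Vd = 0.01810 × 403 = 7.294 L/h
At steady state, Dose/τ = Css × CL.
Dose = Css × CL × τ = 29.8 × 7.294 × 21.8 = 4738 mg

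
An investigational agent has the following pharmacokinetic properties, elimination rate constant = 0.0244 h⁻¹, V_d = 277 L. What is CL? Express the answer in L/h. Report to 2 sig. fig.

6.8 L/h

CL = k × Vd = 0.0244 × 277 = 6.759 L/h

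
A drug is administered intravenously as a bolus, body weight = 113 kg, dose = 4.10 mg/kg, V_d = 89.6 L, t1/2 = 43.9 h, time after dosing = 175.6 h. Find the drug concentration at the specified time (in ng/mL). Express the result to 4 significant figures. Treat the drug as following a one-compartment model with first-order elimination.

Total dose = 4.10 × 113 = 463.3 mg
C₀ = Dose / Vd = 463.3 / 89.6 = 5.171 mg/L
k = ln2 / t½ = 0.693147 / 43.9 = 0.01579 h⁻¹
t / t½ = 175.6 / 43.9 = 4 half-lives
C = C₀ × (1/2)^4 = 5.171 × 0.06250 = 0.3232 mg/L
Convert: 0.3232 mg/L × 1000 = 323.2 ng/mL

323.2 ng/mL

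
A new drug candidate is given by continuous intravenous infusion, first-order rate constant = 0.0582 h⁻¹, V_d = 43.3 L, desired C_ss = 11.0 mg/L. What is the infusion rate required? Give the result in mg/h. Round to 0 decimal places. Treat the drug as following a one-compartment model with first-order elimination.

CL = k × Vd = 0.05820 × 43.3 = 2.520 L/h
At steady state, infusion rate R₀ = Css × CL = 11.0 × 2.520 = 27.72 mg/h

28 mg/h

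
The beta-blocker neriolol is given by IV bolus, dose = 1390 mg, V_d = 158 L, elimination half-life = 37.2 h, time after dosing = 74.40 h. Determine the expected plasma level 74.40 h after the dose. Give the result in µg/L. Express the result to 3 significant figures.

C₀ = Dose / Vd = 1390 / 158 = 8.797 mg/L
k = ln2 / t½ = 0.693147 / 37.2 = 0.01863 h⁻¹
t / t½ = 74.40 / 37.2 = 2 half-lives
C = C₀ × (1/2)^2 = 8.797 × 0.2500 = 2.199 mg/L
Convert: 2.199 mg/L × 1000 = 2199 µg/L

2200 µg/L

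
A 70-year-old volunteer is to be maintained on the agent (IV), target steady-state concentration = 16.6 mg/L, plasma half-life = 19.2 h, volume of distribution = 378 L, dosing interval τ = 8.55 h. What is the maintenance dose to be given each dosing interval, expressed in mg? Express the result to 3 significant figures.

k = ln2 / t½ = 0.693147 / 19.2 = 0.03610 h⁻¹
CL = k × Vd = 0.03610 × 378 = 13.65 L/h
At steady state, Dose/τ = Css × CL.
Dose = Css × CL × τ = 16.6 × 13.65 × 8.55 = 1937 mg

1940 mg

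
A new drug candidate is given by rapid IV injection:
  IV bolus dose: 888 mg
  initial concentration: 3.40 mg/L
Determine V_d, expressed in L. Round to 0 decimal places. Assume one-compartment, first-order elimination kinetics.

Vd = Dose / C₀ = 888.0 / 3.40 = 261.2 L

261 L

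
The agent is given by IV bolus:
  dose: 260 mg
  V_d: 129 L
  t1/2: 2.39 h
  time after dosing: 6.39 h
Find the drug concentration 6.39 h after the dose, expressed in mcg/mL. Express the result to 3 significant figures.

0.316 mcg/mL

C₀ = Dose / Vd = 260.0 / 129 = 2.016 mg/L
k = ln2 / t½ = 0.693147 / 2.39 = 0.2900 h⁻¹
C = C₀ · e^(−k·t) = 2.016 × e^(−0.2900 × 6.39)
  = 2.016 × 0.1568 = 0.3161 mg/L
(0.3161 mg/L = 0.3161 mcg/mL)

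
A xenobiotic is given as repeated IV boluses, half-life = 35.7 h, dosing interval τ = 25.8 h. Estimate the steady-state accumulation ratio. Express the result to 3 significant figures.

2.54

k = ln2 / t½ = 0.693147 / 35.7 = 0.01942 h⁻¹
e^(−kτ) = e^(−0.01942 × 25.8) = 0.6059
Accumulation ratio R = 1 / (1 − e^(−kτ)) = 1 / (1 − 0.6059) = 2.537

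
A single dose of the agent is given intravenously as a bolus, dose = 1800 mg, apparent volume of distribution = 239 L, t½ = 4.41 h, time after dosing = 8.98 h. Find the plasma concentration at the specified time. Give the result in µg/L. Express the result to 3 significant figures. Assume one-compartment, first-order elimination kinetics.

1840 µg/L

C₀ = Dose / Vd = 1800 / 239 = 7.531 mg/L
k = ln2 / t½ = 0.693147 / 4.41 = 0.1572 h⁻¹
C = C₀ · e^(−k·t) = 7.531 × e^(−0.1572 × 8.98)
  = 7.531 × 0.2437 = 1.835 mg/L
Convert: 1.835 mg/L × 1000 = 1835 µg/L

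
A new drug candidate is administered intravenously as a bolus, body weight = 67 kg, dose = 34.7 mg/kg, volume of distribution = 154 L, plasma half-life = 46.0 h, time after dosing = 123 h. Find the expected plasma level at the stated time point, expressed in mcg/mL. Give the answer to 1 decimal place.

2.4 mcg/mL

Total dose = 34.7 × 67 = 2325 mg
C₀ = Dose / Vd = 2325 / 154 = 15.10 mg/L
k = ln2 / t½ = 0.693147 / 46.0 = 0.01507 h⁻¹
C = C₀ · e^(−k·t) = 15.10 × e^(−0.01507 × 123)
  = 15.10 × 0.1567 = 2.366 mg/L
(2.366 mg/L = 2.366 mcg/mL)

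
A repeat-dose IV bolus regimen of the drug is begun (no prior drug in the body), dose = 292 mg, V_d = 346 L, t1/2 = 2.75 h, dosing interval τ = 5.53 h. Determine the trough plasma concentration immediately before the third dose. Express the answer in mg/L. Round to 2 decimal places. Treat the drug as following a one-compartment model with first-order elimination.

0.26 mg/L

C₀ per dose = Dose / Vd = 292 / 346 = 0.8439 mg/L
k = ln2 / t½ = 0.693147 / 2.75 = 0.2521 h⁻¹
Fraction remaining after one interval: r = e^(−kτ) = e^(−0.2521 × 5.53) = 0.2481
Before dose 3, 2 doses have been given (aged 1τ, 2τ).
C_trough = C₀ × (r + r²) = 0.8439 × (0.2481 + 0.06155) = 0.2613 mg/L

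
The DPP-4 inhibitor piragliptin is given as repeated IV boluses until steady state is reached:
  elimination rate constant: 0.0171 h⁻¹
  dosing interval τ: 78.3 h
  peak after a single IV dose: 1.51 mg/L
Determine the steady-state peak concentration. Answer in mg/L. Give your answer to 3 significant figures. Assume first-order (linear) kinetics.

2.05 mg/L

e^(−kτ) = e^(−0.01710 × 78.3) = 0.2621
Accumulation ratio R = 1 / (1 − e^(−kτ)) = 1 / (1 − 0.2621) = 1.355
Steady-state peak = C₀ × R = 1.51 × 1.355 = 2.046 mg/L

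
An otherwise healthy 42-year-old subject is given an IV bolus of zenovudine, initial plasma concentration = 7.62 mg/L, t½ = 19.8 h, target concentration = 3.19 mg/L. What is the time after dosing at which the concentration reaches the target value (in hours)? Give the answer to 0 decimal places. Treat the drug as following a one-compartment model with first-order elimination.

k = ln2 / t½ = 0.693147 / 19.8 = 0.03501 h⁻¹
t = ln(C₀ / C) / k = ln(7.620 / 3.19) / 0.03501
  = ln(2.389) / 0.03501 = 0.8709 / 0.03501 = 24.88 h

25 h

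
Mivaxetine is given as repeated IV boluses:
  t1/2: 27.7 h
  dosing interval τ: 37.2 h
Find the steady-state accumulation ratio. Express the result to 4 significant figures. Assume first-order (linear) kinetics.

k = ln2 / t½ = 0.693147 / 27.7 = 0.02502 h⁻¹
e^(−kτ) = e^(−0.02502 × 37.2) = 0.3943
Accumulation ratio R = 1 / (1 − e^(−kτ)) = 1 / (1 − 0.3943) = 1.651

1.651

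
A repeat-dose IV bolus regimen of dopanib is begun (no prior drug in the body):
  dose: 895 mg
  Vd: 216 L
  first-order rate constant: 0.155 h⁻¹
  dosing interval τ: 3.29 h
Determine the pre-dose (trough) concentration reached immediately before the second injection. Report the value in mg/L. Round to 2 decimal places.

C₀ per dose = Dose / Vd = 895 / 216 = 4.144 mg/L
Fraction remaining after one interval: r = e^(−kτ) = e^(−0.1550 × 3.29) = 0.6005
Before dose 2, 1 dose has been given (aged 1τ).
C_trough = C₀ × r = 4.144 × 0.6005 = 2.488 mg/L

2.49 mg/L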